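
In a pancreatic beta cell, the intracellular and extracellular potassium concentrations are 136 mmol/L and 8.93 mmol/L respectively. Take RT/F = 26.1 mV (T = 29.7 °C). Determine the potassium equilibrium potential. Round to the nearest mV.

-71 mV

E = (26.1/z) · ln([K⁺]_out/[K⁺]_in) with z = +1.
= (26.1/1) · ln(8.93/136) = 26.10 · ln(0.06566)
= 26.10 · (-2.7232) = -71.08 mV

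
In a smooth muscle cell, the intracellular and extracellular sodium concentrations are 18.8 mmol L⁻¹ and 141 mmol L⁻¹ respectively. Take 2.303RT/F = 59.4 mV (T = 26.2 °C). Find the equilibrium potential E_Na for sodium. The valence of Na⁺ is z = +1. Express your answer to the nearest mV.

E = (59.4/z) · log₁₀([Na⁺]_out/[Na⁺]_in) with z = +1.
= (59.4/1) · log₁₀(141/18.8) = 59.40 · log₁₀(7.5)
= 59.40 · (0.8751) = 51.98 mV

52 mV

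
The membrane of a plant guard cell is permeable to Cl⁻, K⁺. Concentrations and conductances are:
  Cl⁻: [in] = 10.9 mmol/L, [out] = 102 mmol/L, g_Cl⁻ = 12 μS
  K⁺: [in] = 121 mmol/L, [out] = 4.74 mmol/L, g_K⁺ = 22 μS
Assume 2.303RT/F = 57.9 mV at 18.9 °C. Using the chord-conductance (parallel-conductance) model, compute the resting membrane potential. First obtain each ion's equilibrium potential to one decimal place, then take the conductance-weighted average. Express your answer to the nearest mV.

-73 mV

E_Cl⁻ = (57.9/-1)·log₁₀(102/10.9) = -56.2 mV
E_K⁺ = (57.9/1)·log₁₀(4.74/121) = -81.5 mV
Vm = (Σ gᵢEᵢ)/(Σ gᵢ) = (12·-56.2 + 22·-81.5) / (12 + 22)
= -2467.40 / 34 = -72.57 mV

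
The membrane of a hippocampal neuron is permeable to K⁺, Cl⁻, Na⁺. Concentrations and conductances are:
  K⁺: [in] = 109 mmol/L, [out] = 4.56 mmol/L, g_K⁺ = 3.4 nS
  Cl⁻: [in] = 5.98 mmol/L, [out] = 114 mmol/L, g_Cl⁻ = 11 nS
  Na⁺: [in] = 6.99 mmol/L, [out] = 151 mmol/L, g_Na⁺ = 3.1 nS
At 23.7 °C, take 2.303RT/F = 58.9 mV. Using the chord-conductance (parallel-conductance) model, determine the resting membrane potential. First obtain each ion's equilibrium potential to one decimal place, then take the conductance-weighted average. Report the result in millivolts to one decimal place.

-49.2 mV

E_K⁺ = (58.9/1)·log₁₀(4.56/109) = -81.2 mV
E_Cl⁻ = (58.9/-1)·log₁₀(114/5.98) = -75.4 mV
E_Na⁺ = (58.9/1)·log₁₀(151/6.99) = 78.6 mV
Vm = (Σ gᵢEᵢ)/(Σ gᵢ) = (3.4·-81.2 + 11·-75.4 + 3.1·78.6) / (3.4 + 11 + 3.1)
= -861.82 / 17.5 = -49.25 mV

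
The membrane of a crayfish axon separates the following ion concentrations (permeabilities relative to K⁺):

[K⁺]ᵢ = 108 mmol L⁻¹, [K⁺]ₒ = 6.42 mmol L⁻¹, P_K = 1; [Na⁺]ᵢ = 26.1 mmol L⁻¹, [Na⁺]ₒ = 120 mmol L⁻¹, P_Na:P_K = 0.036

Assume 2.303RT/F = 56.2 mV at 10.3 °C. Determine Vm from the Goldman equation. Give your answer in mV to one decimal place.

-56.5 mV

Vm = 56.2 · log₁₀[(Σ P·[cation]ₒ + Σ P·[anion]ᵢ) / (Σ P·[cation]ᵢ + Σ P·[anion]ₒ)]
Numerator = 1×6.42 + 0.036×120 = 10.74
Denominator = 1×108 + 0.036×26.1 = 108.9
Vm = 56.2 · log₁₀(0.098587) = 56.2 × (-1.0062) = -56.55 mV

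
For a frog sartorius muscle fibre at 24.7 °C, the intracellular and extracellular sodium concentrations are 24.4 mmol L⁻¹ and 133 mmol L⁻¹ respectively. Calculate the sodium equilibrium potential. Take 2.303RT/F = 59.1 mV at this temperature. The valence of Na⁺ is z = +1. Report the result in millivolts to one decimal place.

43.5 mV

E = (59.1/z) · log₁₀([Na⁺]_out/[Na⁺]_in) with z = +1.
= (59.1/1) · log₁₀(133/24.4) = 59.10 · log₁₀(5.451)
= 59.10 · (0.7365) = 43.52 mV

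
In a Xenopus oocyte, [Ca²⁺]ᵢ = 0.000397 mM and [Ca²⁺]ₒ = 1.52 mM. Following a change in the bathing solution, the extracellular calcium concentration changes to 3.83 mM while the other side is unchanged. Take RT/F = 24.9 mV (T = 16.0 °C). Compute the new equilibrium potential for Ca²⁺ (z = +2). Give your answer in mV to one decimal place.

114.2 mV

After the shift: [Ca²⁺]_out = 3.83, [Ca²⁺]_in = 0.000397 mM.
E_new = (24.9/2)·ln(3.83/0.000397) = 12.45 · (9.1744) = 114.22 mV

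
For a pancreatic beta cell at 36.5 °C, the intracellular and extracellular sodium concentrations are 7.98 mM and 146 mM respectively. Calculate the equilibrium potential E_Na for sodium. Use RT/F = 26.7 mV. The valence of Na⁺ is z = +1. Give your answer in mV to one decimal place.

E = (26.7/z) · ln([Na⁺]_out/[Na⁺]_in) with z = +1.
= (26.7/1) · ln(146/7.98) = 26.70 · ln(18.3)
= 26.70 · (2.9067) = 77.61 mV

77.6 mV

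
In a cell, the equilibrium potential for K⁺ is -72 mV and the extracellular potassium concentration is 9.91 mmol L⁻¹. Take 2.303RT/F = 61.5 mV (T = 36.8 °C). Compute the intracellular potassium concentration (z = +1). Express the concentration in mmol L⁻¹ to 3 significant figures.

147 mmol L⁻¹

Nernst: E = (61.5/1) · log₁₀([out]/[in]), so log₁₀([out]/[in]) = -72.0 × 1 / 61.5 = -1.1707.
[out]/[in] = 10^(-1.1707) = 0.06749.
[in] = 9.91 / 0.06749 = 146.8 mmol L⁻¹.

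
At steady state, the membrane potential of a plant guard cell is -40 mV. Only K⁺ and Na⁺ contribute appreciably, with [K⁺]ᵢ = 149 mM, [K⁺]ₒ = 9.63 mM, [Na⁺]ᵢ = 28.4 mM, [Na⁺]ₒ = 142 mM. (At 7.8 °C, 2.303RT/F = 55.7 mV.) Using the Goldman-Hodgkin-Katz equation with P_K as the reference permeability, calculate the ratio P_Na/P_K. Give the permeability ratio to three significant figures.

Let α = P_Na/P_K. GHK: Vm = 55.7·log₁₀[(Kₒ + α·Naₒ)/(Kᵢ + α·Naᵢ)].
10^(Vm/55.7) = 10^(-40.0/55.7) = 0.19137
So 0.19137·(Kᵢ + α·Naᵢ) = Kₒ + α·Naₒ → α = (0.19137·149.0 − 9.63) / (142.0 − 0.19137·28.4)
α = (28.51 − 9.63) / (142.0 − 5.435) = 18.88/136.6 = 0.1383

0.138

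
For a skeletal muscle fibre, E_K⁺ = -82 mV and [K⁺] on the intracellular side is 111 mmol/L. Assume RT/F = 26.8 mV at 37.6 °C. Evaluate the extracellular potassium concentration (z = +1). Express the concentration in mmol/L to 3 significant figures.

5.21 mmol/L

Nernst: E = (26.8/1) · ln([out]/[in]), so ln([out]/[in]) = -82.0 × 1 / 26.8 = -3.0597.
[out]/[in] = e^(-3.0597) = 0.0469.
[out] = 0.0469 × 111 = 5.206 mmol/L.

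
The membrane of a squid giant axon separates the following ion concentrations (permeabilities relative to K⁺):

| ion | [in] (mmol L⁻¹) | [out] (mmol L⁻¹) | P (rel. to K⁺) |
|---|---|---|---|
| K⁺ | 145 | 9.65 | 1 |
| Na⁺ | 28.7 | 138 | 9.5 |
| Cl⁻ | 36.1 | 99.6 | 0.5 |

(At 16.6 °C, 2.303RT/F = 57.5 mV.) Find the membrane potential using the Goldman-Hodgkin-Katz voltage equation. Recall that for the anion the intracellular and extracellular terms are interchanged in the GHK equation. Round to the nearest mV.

Vm = 57.5 · log₁₀[(Σ P·[cation]ₒ + Σ P·[anion]ᵢ) / (Σ P·[cation]ᵢ + Σ P·[anion]ₒ)]
Numerator = 1×9.65 + 9.5×138 + 0.5×36.1 = 1339
Denominator = 1×145 + 9.5×28.7 + 0.5×99.6 = 467.4
Vm = 57.5 · log₁₀(2.8638) = 57.5 × (0.4569) = 26.27 mV

26 mV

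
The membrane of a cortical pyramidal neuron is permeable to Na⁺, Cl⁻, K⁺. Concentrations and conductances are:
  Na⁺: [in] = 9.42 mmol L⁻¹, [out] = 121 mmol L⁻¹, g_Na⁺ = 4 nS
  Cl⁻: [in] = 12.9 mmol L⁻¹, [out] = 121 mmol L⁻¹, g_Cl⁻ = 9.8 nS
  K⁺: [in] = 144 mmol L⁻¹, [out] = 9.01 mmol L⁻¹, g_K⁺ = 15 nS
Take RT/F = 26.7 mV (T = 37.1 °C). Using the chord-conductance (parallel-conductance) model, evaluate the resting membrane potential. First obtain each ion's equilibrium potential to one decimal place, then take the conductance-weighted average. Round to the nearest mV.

E_Na⁺ = (26.7/1)·ln(121/9.42) = 68.2 mV
E_Cl⁻ = (26.7/-1)·ln(121/12.9) = -59.8 mV
E_K⁺ = (26.7/1)·ln(9.01/144) = -74.0 mV
Vm = (Σ gᵢEᵢ)/(Σ gᵢ) = (4·68.2 + 9.8·-59.8 + 15·-74.0) / (4 + 9.8 + 15)
= -1423.24 / 28.8 = -49.42 mV

-49 mV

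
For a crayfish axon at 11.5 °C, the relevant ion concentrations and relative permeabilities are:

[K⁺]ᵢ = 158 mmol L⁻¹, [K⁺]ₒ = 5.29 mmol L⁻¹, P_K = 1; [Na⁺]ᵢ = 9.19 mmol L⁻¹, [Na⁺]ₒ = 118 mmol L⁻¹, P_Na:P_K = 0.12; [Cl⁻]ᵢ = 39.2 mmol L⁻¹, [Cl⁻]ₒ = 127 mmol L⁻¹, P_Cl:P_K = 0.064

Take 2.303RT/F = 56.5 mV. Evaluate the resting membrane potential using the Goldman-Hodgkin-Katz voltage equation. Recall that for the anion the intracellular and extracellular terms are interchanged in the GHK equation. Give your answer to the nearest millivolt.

Vm = 56.5 · log₁₀[(Σ P·[cation]ₒ + Σ P·[anion]ᵢ) / (Σ P·[cation]ᵢ + Σ P·[anion]ₒ)]
Numerator = 1×5.29 + 0.12×118 + 0.064×39.2 = 21.96
Denominator = 1×158 + 0.12×9.19 + 0.064×127 = 167.2
Vm = 56.5 · log₁₀(0.13131) = 56.5 × (-0.8817) = -49.82 mV

-50 mV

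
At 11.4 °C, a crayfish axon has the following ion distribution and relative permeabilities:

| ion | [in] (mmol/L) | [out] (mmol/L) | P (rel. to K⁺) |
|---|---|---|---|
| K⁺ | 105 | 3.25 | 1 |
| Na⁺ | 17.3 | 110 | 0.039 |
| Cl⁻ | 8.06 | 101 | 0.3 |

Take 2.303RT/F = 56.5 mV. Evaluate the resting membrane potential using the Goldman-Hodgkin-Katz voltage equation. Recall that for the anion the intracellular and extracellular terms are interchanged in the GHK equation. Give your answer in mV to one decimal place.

-64.1 mV

Vm = 56.5 · log₁₀[(Σ P·[cation]ₒ + Σ P·[anion]ᵢ) / (Σ P·[cation]ᵢ + Σ P·[anion]ₒ)]
Numerator = 1×3.25 + 0.039×110 + 0.3×8.06 = 9.958
Denominator = 1×105 + 0.039×17.3 + 0.3×101 = 136
Vm = 56.5 · log₁₀(0.073234) = 56.5 × (-1.1353) = -64.14 mV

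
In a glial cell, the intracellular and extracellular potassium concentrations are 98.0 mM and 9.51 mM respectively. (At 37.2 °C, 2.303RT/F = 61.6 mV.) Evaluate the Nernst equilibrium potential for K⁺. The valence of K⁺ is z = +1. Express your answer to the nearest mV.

E = (61.6/z) · log₁₀([K⁺]_out/[K⁺]_in) with z = +1.
= (61.6/1) · log₁₀(9.51/98.0) = 61.60 · log₁₀(0.09704)
= 61.60 · (-1.0130) = -62.40 mV

-62 mV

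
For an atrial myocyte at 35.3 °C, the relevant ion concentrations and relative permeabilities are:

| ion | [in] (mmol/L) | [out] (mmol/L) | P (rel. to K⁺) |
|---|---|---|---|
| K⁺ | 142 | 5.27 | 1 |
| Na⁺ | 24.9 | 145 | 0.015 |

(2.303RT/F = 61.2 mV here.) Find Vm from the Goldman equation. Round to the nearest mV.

Vm = 61.2 · log₁₀[(Σ P·[cation]ₒ + Σ P·[anion]ᵢ) / (Σ P·[cation]ᵢ + Σ P·[anion]ₒ)]
Numerator = 1×5.27 + 0.015×145 = 7.445
Denominator = 1×142 + 0.015×24.9 = 142.4
Vm = 61.2 · log₁₀(0.052292) = 61.2 × (-1.2816) = -78.43 mV

-78 mV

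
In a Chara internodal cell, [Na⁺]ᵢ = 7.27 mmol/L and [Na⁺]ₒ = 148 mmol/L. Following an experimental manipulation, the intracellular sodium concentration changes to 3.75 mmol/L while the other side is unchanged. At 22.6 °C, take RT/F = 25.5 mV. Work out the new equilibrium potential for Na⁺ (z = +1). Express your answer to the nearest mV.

After the shift: [Na⁺]_out = 148, [Na⁺]_in = 3.75 mmol/L.
E_new = (25.5/1)·ln(148/3.75) = 25.50 · (3.6755) = 93.72 mV

94 mV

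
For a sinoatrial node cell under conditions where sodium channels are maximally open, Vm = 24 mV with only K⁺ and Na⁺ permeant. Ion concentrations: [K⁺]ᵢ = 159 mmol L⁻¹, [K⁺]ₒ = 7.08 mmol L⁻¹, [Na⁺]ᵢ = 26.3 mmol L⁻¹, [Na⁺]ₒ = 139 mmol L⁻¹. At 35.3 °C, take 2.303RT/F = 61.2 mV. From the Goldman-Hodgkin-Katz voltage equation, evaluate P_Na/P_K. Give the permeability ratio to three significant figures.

Let α = P_Na/P_K. GHK: Vm = 61.2·log₁₀[(Kₒ + α·Naₒ)/(Kᵢ + α·Naᵢ)].
10^(Vm/61.2) = 10^(24.0/61.2) = 2.4669
So 2.4669·(Kᵢ + α·Naᵢ) = Kₒ + α·Naₒ → α = (2.4669·159.0 − 7.08) / (139.0 − 2.4669·26.3)
α = (392.2 − 7.08) / (139.0 − 64.88) = 385.2/74.12 = 5.196

5.20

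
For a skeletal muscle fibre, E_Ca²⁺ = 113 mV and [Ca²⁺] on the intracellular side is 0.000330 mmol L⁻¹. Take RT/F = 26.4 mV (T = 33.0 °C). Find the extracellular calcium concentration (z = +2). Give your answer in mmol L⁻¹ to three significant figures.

1.72 mmol L⁻¹

Nernst: E = (26.4/2) · ln([out]/[in]), so ln([out]/[in]) = 113.0 × 2 / 26.4 = 8.5606.
[out]/[in] = e^(8.5606) = 5222.
[out] = 5222 × 0.000330 = 1.723 mmol L⁻¹.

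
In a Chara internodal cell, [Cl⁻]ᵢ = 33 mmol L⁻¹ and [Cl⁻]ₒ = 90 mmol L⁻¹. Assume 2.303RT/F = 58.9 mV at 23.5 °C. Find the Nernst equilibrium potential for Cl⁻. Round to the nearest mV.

-26 mV

E = (58.9/z) · log₁₀([Cl⁻]_out/[Cl⁻]_in) with z = -1.
For an anion, dividing by z = -1 reverses the sign.
= (58.9/-1) · log₁₀(90/33) = -58.90 · log₁₀(2.727)
= -58.90 · (0.4357) = -25.66 mV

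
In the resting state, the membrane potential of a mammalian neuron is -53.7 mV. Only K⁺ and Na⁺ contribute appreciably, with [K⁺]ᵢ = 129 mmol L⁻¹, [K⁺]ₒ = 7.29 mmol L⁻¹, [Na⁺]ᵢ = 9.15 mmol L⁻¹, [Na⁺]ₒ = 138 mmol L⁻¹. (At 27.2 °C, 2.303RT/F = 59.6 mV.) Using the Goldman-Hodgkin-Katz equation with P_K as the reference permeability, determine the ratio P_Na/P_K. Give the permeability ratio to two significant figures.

Let α = P_Na/P_K. GHK: Vm = 59.6·log₁₀[(Kₒ + α·Naₒ)/(Kᵢ + α·Naᵢ)].
10^(Vm/59.6) = 10^(-53.7/59.6) = 0.1256
So 0.1256·(Kᵢ + α·Naᵢ) = Kₒ + α·Naₒ → α = (0.1256·129.0 − 7.29) / (138.0 − 0.1256·9.15)
α = (16.2 − 7.29) / (138.0 − 1.149) = 8.913/136.9 = 0.06513

0.065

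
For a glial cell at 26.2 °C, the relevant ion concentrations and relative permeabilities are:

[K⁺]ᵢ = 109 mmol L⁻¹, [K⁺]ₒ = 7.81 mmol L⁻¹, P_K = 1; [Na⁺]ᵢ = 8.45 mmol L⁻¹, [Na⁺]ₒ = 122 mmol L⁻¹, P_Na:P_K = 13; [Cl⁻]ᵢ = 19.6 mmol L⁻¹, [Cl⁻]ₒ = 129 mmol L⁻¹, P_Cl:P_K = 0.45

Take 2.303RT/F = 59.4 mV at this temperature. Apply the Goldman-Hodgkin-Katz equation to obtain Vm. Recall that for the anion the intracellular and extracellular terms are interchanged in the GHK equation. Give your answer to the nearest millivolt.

Vm = 59.4 · log₁₀[(Σ P·[cation]ₒ + Σ P·[anion]ᵢ) / (Σ P·[cation]ᵢ + Σ P·[anion]ₒ)]
Numerator = 1×7.81 + 13×122 + 0.45×19.6 = 1603
Denominator = 1×109 + 13×8.45 + 0.45×129 = 276.9
Vm = 59.4 · log₁₀(5.7878) = 59.4 × (0.7625) = 45.29 mV

45 mV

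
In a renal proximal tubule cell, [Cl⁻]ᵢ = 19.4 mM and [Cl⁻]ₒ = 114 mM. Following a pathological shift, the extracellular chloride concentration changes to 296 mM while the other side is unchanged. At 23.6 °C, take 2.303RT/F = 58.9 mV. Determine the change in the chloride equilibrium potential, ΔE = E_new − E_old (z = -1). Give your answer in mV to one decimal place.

E_old = (58.9/-1)·log₁₀(114/19.4) = -45.30 mV
E_new = (58.9/-1)·log₁₀(296/19.4) = -69.71 mV
ΔE = -69.71 − (-45.30) = -24.41 mV

-24.4 mV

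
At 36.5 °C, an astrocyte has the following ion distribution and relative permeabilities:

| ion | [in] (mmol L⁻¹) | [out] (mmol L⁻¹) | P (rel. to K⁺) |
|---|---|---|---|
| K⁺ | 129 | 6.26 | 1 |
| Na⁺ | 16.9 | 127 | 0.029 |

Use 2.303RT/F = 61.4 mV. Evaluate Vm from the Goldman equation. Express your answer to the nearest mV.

Vm = 61.4 · log₁₀[(Σ P·[cation]ₒ + Σ P·[anion]ᵢ) / (Σ P·[cation]ᵢ + Σ P·[anion]ₒ)]
Numerator = 1×6.26 + 0.029×127 = 9.943
Denominator = 1×129 + 0.029×16.9 = 129.5
Vm = 61.4 · log₁₀(0.076786) = 61.4 × (-1.1147) = -68.44 mV

-68 mV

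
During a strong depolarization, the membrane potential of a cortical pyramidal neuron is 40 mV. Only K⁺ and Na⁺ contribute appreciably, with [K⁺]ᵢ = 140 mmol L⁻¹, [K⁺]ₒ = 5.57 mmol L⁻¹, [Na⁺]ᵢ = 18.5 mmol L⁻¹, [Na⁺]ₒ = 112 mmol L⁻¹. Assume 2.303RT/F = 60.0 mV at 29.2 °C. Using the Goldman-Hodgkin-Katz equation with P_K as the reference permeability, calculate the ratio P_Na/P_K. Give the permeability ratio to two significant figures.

25

Let α = P_Na/P_K. GHK: Vm = 60.0·log₁₀[(Kₒ + α·Naₒ)/(Kᵢ + α·Naᵢ)].
10^(Vm/60.0) = 10^(40.0/60.0) = 4.6416
So 4.6416·(Kᵢ + α·Naᵢ) = Kₒ + α·Naₒ → α = (4.6416·140.0 − 5.57) / (112.0 − 4.6416·18.5)
α = (649.8 − 5.57) / (112.0 − 85.87) = 644.3/26.13 = 24.66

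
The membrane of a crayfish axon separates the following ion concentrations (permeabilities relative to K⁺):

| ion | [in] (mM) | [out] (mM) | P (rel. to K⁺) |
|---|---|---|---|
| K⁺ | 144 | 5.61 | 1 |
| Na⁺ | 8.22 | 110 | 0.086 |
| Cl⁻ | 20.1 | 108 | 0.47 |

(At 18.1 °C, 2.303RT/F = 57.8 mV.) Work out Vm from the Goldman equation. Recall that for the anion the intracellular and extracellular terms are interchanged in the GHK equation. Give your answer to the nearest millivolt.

-52 mV

Vm = 57.8 · log₁₀[(Σ P·[cation]ₒ + Σ P·[anion]ᵢ) / (Σ P·[cation]ᵢ + Σ P·[anion]ₒ)]
Numerator = 1×5.61 + 0.086×110 + 0.47×20.1 = 24.52
Denominator = 1×144 + 0.086×8.22 + 0.47×108 = 195.5
Vm = 57.8 · log₁₀(0.12543) = 57.8 × (-0.9016) = -52.11 mV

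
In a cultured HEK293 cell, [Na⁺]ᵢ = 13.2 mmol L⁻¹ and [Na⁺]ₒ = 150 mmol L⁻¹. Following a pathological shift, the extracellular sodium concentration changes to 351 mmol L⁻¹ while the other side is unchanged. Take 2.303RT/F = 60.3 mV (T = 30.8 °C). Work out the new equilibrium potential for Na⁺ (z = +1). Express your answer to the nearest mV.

After the shift: [Na⁺]_out = 351, [Na⁺]_in = 13.2 mmol L⁻¹.
E_new = (60.3/1)·log₁₀(351/13.2) = 60.30 · (1.4247) = 85.91 mV

86 mV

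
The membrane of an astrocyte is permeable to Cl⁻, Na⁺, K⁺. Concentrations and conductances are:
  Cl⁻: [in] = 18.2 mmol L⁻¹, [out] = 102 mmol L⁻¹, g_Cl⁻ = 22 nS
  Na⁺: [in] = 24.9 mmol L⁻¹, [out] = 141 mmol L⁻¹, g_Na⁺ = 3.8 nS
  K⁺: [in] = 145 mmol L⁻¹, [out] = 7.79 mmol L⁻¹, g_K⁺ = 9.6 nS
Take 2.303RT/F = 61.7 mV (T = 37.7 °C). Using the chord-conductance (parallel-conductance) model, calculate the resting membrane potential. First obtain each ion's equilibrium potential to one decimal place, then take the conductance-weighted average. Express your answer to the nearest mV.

-45 mV

E_Cl⁻ = (61.7/-1)·log₁₀(102/18.2) = -46.2 mV
E_Na⁺ = (61.7/1)·log₁₀(141/24.9) = 46.5 mV
E_K⁺ = (61.7/1)·log₁₀(7.79/145) = -78.3 mV
Vm = (Σ gᵢEᵢ)/(Σ gᵢ) = (22·-46.2 + 3.8·46.5 + 9.6·-78.3) / (22 + 3.8 + 9.6)
= -1591.38 / 35.4 = -44.95 mV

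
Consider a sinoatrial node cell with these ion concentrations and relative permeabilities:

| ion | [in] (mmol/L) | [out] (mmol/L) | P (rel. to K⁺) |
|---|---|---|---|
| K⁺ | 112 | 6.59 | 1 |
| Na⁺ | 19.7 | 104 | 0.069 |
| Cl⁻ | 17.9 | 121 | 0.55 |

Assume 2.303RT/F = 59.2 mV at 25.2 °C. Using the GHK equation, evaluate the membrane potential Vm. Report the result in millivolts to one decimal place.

Vm = 59.2 · log₁₀[(Σ P·[cation]ₒ + Σ P·[anion]ᵢ) / (Σ P·[cation]ᵢ + Σ P·[anion]ₒ)]
Numerator = 1×6.59 + 0.069×104 + 0.55×17.9 = 23.61
Denominator = 1×112 + 0.069×19.7 + 0.55×121 = 179.9
Vm = 59.2 · log₁₀(0.13124) = 59.2 × (-0.8819) = -52.21 mV

-52.2 mV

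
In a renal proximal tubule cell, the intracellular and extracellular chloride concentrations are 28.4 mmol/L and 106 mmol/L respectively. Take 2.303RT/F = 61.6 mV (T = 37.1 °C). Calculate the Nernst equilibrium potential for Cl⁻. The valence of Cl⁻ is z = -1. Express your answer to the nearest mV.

E = (61.6/z) · log₁₀([Cl⁻]_out/[Cl⁻]_in) with z = -1.
For an anion, dividing by z = -1 reverses the sign.
= (61.6/-1) · log₁₀(106/28.4) = -61.60 · log₁₀(3.732)
= -61.60 · (0.5720) = -35.23 mV

-35 mV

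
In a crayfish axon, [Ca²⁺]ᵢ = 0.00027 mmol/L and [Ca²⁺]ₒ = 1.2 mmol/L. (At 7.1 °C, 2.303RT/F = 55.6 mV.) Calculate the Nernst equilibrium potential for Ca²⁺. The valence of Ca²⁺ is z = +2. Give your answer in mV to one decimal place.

101.4 mV

E = (55.6/z) · log₁₀([Ca²⁺]_out/[Ca²⁺]_in) with z = +2.
= (55.6/2) · log₁₀(1.2/0.00027) = 27.80 · log₁₀(4444)
= 27.80 · (3.6478) = 101.41 mV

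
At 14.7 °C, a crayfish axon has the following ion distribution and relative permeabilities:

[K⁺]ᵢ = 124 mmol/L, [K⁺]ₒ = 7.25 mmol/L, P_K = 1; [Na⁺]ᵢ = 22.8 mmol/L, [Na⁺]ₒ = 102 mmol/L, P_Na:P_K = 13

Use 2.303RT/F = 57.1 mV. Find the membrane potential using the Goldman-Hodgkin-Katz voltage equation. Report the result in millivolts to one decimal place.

Vm = 57.1 · log₁₀[(Σ P·[cation]ₒ + Σ P·[anion]ᵢ) / (Σ P·[cation]ᵢ + Σ P·[anion]ₒ)]
Numerator = 1×7.25 + 13×102 = 1333
Denominator = 1×124 + 13×22.8 = 420.4
Vm = 57.1 · log₁₀(3.1714) = 57.1 × (0.5012) = 28.62 mV

28.6 mV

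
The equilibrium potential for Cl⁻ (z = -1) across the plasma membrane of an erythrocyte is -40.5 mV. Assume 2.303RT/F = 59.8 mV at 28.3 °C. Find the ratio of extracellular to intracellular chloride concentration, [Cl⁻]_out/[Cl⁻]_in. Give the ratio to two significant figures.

log₁₀([out]/[in]) = E·z/(59.8) = -40.5 × -1 / 59.8 = 0.6773
[out]/[in] = 10^(0.6773) = 4.756

4.8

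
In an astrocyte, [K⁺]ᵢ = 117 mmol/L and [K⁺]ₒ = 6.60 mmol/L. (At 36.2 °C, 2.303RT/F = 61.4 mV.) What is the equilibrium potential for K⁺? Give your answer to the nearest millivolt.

E = (61.4/z) · log₁₀([K⁺]_out/[K⁺]_in) with z = +1.
= (61.4/1) · log₁₀(6.60/117) = 61.40 · log₁₀(0.05641)
= 61.40 · (-1.2486) = -76.67 mV

-77 mV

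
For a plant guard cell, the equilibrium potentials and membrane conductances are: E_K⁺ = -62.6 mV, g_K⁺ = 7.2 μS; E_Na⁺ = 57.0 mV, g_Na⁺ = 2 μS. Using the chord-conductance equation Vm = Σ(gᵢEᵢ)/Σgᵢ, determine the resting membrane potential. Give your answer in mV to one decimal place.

Σ gᵢEᵢ = 7.2·(-62.6) + 2·(57.0) = -336.72
Σ gᵢ = 7.2 + 2 = 9.2
Vm = -336.72 / 9.2 = -36.60 mV

-36.6 mV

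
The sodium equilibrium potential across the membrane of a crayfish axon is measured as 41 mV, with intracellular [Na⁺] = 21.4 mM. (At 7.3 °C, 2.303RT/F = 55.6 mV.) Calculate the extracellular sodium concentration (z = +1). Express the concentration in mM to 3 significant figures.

Nernst: E = (55.6/1) · log₁₀([out]/[in]), so log₁₀([out]/[in]) = 41.0 × 1 / 55.6 = 0.7374.
[out]/[in] = 10^(0.7374) = 5.463.
[out] = 5.463 × 21.4 = 116.9 mM.

117 mM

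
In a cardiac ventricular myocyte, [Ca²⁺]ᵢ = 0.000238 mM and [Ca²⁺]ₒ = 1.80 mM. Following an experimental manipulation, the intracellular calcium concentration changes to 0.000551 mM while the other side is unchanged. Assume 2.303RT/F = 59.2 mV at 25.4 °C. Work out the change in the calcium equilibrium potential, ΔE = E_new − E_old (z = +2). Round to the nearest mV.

-11 mV

E_old = (59.2/2)·log₁₀(1.80/0.000238) = 114.81 mV
E_new = (59.2/2)·log₁₀(1.80/0.000551) = 104.02 mV
ΔE = 104.02 − (114.81) = -10.79 mV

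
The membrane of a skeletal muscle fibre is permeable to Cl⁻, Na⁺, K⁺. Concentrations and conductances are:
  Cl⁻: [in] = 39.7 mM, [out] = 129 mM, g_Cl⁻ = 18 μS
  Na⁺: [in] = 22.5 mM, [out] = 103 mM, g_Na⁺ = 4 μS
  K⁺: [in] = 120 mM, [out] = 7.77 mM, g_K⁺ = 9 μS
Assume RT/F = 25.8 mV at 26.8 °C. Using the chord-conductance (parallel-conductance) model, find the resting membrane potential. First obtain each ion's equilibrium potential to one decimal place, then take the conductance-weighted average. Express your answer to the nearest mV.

E_Cl⁻ = (25.8/-1)·ln(129/39.7) = -30.4 mV
E_Na⁺ = (25.8/1)·ln(103/22.5) = 39.2 mV
E_K⁺ = (25.8/1)·ln(7.77/120) = -70.6 mV
Vm = (Σ gᵢEᵢ)/(Σ gᵢ) = (18·-30.4 + 4·39.2 + 9·-70.6) / (18 + 4 + 9)
= -1025.80 / 31 = -33.09 mV

-33 mV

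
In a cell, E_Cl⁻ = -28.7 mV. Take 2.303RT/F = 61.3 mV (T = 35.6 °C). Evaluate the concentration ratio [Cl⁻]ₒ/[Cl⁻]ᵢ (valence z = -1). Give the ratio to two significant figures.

log₁₀([out]/[in]) = E·z/(61.3) = -28.7 × -1 / 61.3 = 0.4682
[out]/[in] = 10^(0.4682) = 2.939

2.9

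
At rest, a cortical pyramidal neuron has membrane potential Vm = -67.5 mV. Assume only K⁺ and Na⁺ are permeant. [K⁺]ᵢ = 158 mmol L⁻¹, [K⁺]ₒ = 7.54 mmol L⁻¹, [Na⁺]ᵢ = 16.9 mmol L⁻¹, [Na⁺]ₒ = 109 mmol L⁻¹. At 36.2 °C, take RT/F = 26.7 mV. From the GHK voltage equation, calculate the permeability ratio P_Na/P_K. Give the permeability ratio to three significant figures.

Let α = P_Na/P_K. GHK: Vm = 26.7·ln[(Kₒ + α·Naₒ)/(Kᵢ + α·Naᵢ)].
e^(Vm/26.7) = e^(-67.5/26.7) = 0.079811
So 0.079811·(Kᵢ + α·Naᵢ) = Kₒ + α·Naₒ → α = (0.079811·158.0 − 7.54) / (109.0 − 0.079811·16.9)
α = (12.61 − 7.54) / (109.0 − 1.349) = 5.07/107.7 = 0.0471

0.0471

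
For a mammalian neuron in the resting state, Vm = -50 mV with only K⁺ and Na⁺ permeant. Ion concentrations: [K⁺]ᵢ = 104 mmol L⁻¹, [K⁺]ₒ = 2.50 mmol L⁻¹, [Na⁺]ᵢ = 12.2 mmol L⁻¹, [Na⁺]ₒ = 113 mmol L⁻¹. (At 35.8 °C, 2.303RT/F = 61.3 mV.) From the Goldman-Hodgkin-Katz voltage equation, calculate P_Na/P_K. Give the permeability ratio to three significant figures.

0.121

Let α = P_Na/P_K. GHK: Vm = 61.3·log₁₀[(Kₒ + α·Naₒ)/(Kᵢ + α·Naᵢ)].
10^(Vm/61.3) = 10^(-50.0/61.3) = 0.15288
So 0.15288·(Kᵢ + α·Naᵢ) = Kₒ + α·Naₒ → α = (0.15288·104.0 − 2.5) / (113.0 − 0.15288·12.2)
α = (15.9 − 2.5) / (113.0 − 1.865) = 13.4/111.1 = 0.1206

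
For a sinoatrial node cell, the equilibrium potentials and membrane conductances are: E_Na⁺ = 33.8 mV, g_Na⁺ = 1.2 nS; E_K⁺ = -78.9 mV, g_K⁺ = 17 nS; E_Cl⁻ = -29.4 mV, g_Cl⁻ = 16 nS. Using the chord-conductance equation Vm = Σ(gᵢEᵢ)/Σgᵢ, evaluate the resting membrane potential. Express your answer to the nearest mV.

Σ gᵢEᵢ = 1.2·(33.8) + 17·(-78.9) + 16·(-29.4) = -1771.14
Σ gᵢ = 1.2 + 17 + 16 = 34.2
Vm = -1771.14 / 34.2 = -51.79 mV

-52 mV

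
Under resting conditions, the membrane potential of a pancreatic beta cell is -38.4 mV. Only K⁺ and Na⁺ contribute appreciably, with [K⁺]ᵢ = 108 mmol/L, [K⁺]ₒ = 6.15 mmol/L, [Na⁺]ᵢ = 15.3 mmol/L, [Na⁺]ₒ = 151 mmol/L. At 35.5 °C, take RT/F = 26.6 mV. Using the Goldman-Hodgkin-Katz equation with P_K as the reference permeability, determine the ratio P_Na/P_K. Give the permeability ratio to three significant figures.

Let α = P_Na/P_K. GHK: Vm = 26.6·ln[(Kₒ + α·Naₒ)/(Kᵢ + α·Naᵢ)].
e^(Vm/26.6) = e^(-38.4/26.6) = 0.23607
So 0.23607·(Kᵢ + α·Naᵢ) = Kₒ + α·Naₒ → α = (0.23607·108.0 − 6.15) / (151.0 − 0.23607·15.3)
α = (25.5 − 6.15) / (151.0 − 3.612) = 19.35/147.4 = 0.1313

0.131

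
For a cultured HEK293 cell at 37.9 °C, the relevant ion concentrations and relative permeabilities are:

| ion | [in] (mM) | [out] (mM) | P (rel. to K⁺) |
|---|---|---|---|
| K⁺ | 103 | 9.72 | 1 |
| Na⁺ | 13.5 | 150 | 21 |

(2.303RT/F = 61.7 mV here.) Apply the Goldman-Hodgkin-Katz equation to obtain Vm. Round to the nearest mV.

56 mV

Vm = 61.7 · log₁₀[(Σ P·[cation]ₒ + Σ P·[anion]ᵢ) / (Σ P·[cation]ᵢ + Σ P·[anion]ₒ)]
Numerator = 1×9.72 + 21×150 = 3160
Denominator = 1×103 + 21×13.5 = 386.5
Vm = 61.7 · log₁₀(8.1752) = 61.7 × (0.9125) = 56.30 mV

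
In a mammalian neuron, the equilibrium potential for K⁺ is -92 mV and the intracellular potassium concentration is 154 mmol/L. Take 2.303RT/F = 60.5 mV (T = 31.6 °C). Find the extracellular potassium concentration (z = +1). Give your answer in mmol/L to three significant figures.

4.64 mmol/L

Nernst: E = (60.5/1) · log₁₀([out]/[in]), so log₁₀([out]/[in]) = -92.0 × 1 / 60.5 = -1.5207.
[out]/[in] = 10^(-1.5207) = 0.03015.
[out] = 0.03015 × 154 = 4.644 mmol/L.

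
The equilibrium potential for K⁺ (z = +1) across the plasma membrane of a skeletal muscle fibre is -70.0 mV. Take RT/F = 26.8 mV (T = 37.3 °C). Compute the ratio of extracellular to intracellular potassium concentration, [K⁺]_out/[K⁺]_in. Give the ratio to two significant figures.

0.073

ln([out]/[in]) = E·z/(26.8) = -70.0 × 1 / 26.8 = -2.6119
[out]/[in] = e^(-2.6119) = 0.07339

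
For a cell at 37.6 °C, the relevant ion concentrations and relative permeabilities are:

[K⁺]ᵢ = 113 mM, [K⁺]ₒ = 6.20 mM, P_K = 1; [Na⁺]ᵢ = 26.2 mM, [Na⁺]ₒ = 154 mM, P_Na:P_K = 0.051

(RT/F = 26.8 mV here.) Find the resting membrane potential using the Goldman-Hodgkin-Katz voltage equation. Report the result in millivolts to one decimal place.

-56.2 mV

Vm = 26.8 · ln[(Σ P·[cation]ₒ + Σ P·[anion]ᵢ) / (Σ P·[cation]ᵢ + Σ P·[anion]ₒ)]
Numerator = 1×6.20 + 0.051×154 = 14.05
Denominator = 1×113 + 0.051×26.2 = 114.3
Vm = 26.8 · ln(0.12292) = 26.8 × (-2.0962) = -56.18 mV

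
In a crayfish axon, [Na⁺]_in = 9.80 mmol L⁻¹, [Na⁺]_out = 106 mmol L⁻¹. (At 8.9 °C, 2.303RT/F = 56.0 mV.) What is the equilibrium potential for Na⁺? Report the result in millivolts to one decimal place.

57.9 mV

E = (56.0/z) · log₁₀([Na⁺]_out/[Na⁺]_in) with z = +1.
= (56.0/1) · log₁₀(106/9.80) = 56.00 · log₁₀(10.82)
= 56.00 · (1.0341) = 57.91 mV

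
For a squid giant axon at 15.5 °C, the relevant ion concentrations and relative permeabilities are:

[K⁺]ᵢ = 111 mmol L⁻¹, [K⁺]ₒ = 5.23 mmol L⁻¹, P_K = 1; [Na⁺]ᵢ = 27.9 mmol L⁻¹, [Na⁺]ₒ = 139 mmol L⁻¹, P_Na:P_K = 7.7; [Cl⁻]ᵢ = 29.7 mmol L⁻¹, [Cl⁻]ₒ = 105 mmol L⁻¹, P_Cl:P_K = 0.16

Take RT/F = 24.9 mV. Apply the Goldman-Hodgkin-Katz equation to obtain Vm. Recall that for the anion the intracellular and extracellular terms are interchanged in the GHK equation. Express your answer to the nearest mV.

Vm = 24.9 · ln[(Σ P·[cation]ₒ + Σ P·[anion]ᵢ) / (Σ P·[cation]ᵢ + Σ P·[anion]ₒ)]
Numerator = 1×5.23 + 7.7×139 + 0.16×29.7 = 1080
Denominator = 1×111 + 7.7×27.9 + 0.16×105 = 342.6
Vm = 24.9 · ln(3.1529) = 24.9 × (1.1483) = 28.59 mV

29 mV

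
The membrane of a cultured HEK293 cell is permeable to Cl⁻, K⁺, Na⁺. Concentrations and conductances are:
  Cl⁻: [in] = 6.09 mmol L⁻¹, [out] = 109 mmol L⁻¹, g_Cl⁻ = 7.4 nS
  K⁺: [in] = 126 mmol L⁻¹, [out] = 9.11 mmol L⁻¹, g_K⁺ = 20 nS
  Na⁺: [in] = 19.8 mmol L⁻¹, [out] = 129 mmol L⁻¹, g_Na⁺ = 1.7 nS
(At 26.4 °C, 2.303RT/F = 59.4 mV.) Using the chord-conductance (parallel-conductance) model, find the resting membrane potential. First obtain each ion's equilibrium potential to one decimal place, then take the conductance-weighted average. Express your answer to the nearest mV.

E_Cl⁻ = (59.4/-1)·log₁₀(109/6.09) = -74.4 mV
E_K⁺ = (59.4/1)·log₁₀(9.11/126) = -67.8 mV
E_Na⁺ = (59.4/1)·log₁₀(129/19.8) = 48.3 mV
Vm = (Σ gᵢEᵢ)/(Σ gᵢ) = (7.4·-74.4 + 20·-67.8 + 1.7·48.3) / (7.4 + 20 + 1.7)
= -1824.45 / 29.1 = -62.70 mV

-63 mV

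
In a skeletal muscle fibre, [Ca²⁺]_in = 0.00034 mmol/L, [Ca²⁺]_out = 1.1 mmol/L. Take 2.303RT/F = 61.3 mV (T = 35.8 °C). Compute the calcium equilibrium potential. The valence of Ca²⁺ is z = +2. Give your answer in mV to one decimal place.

107.6 mV

E = (61.3/z) · log₁₀([Ca²⁺]_out/[Ca²⁺]_in) with z = +2.
= (61.3/2) · log₁₀(1.1/0.00034) = 30.65 · log₁₀(3235)
= 30.65 · (3.5099) = 107.58 mV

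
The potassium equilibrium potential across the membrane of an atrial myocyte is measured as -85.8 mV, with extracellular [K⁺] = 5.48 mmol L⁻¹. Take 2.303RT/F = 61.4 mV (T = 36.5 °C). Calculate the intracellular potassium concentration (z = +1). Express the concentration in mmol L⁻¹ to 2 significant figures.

140 mmol L⁻¹

Nernst: E = (61.4/1) · log₁₀([out]/[in]), so log₁₀([out]/[in]) = -85.8 × 1 / 61.4 = -1.3974.
[out]/[in] = 10^(-1.3974) = 0.04005.
[in] = 5.48 / 0.04005 = 136.8 mmol L⁻¹.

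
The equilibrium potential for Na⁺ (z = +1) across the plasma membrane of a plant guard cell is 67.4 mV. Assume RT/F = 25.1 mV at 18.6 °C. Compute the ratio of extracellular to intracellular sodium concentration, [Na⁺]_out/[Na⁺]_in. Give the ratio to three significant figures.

ln([out]/[in]) = E·z/(25.1) = 67.4 × 1 / 25.1 = 2.6853
[out]/[in] = e^(2.6853) = 14.66

14.7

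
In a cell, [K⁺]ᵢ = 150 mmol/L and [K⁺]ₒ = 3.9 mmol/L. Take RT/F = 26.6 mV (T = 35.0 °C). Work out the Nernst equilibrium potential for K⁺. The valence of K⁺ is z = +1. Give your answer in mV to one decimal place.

E = (26.6/z) · ln([K⁺]_out/[K⁺]_in) with z = +1.
= (26.6/1) · ln(3.9/150) = 26.60 · ln(0.026)
= 26.60 · (-3.6497) = -97.08 mV

-97.1 mV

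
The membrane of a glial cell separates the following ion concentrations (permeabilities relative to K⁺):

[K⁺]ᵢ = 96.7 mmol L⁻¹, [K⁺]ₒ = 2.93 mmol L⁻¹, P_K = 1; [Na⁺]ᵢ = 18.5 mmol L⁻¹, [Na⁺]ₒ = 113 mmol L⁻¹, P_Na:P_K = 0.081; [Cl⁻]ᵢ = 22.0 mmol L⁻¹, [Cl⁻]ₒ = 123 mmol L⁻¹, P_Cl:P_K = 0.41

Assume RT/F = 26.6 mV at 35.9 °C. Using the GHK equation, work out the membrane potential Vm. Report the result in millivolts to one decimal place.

Vm = 26.6 · ln[(Σ P·[cation]ₒ + Σ P·[anion]ᵢ) / (Σ P·[cation]ᵢ + Σ P·[anion]ₒ)]
Numerator = 1×2.93 + 0.081×113 + 0.41×22.0 = 21.1
Denominator = 1×96.7 + 0.081×18.5 + 0.41×123 = 148.6
Vm = 26.6 · ln(0.14198) = 26.6 × (-1.9520) = -51.92 mV

-51.9 mV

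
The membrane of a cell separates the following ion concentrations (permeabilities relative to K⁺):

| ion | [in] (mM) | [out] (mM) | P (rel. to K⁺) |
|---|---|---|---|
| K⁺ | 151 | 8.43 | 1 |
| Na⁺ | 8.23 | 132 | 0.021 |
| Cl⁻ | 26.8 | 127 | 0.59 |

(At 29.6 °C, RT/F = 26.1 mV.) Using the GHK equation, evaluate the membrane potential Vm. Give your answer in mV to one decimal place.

Vm = 26.1 · ln[(Σ P·[cation]ₒ + Σ P·[anion]ᵢ) / (Σ P·[cation]ᵢ + Σ P·[anion]ₒ)]
Numerator = 1×8.43 + 0.021×132 + 0.59×26.8 = 27.01
Denominator = 1×151 + 0.021×8.23 + 0.59×127 = 226.1
Vm = 26.1 · ln(0.11948) = 26.1 × (-2.1246) = -55.45 mV

-55.5 mV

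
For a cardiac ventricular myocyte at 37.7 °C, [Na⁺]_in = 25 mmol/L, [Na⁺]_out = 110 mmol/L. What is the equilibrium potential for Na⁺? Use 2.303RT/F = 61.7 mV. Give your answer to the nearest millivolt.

E = (61.7/z) · log₁₀([Na⁺]_out/[Na⁺]_in) with z = +1.
= (61.7/1) · log₁₀(110/25) = 61.70 · log₁₀(4.4)
= 61.70 · (0.6435) = 39.70 mV

40 mV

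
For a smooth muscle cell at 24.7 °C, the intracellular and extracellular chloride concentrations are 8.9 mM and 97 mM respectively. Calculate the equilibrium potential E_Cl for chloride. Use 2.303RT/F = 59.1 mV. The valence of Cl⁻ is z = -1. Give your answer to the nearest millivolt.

-61 mV

E = (59.1/z) · log₁₀([Cl⁻]_out/[Cl⁻]_in) with z = -1.
For an anion, dividing by z = -1 reverses the sign.
= (59.1/-1) · log₁₀(97/8.9) = -59.10 · log₁₀(10.9)
= -59.10 · (1.0374) = -61.31 mV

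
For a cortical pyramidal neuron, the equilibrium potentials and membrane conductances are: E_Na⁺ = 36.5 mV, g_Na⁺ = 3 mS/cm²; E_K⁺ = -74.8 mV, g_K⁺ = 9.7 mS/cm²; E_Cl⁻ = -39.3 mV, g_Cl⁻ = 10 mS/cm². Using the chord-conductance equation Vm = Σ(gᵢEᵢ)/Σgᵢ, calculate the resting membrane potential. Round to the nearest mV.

-44 mV

Σ gᵢEᵢ = 3·(36.5) + 9.7·(-74.8) + 10·(-39.3) = -1009.06
Σ gᵢ = 3 + 9.7 + 10 = 22.7
Vm = -1009.06 / 22.7 = -44.45 mV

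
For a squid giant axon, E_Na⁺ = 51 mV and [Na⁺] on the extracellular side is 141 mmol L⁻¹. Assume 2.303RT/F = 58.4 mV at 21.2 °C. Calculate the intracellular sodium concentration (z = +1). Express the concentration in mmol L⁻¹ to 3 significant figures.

18.9 mmol L⁻¹

Nernst: E = (58.4/1) · log₁₀([out]/[in]), so log₁₀([out]/[in]) = 51.0 × 1 / 58.4 = 0.8733.
[out]/[in] = 10^(0.8733) = 7.469.
[in] = 141 / 7.469 = 18.88 mmol L⁻¹.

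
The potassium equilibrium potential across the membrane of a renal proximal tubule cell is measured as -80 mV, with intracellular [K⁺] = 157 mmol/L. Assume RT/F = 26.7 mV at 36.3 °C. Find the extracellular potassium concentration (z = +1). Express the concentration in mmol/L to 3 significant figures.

Nernst: E = (26.7/1) · ln([out]/[in]), so ln([out]/[in]) = -80.0 × 1 / 26.7 = -2.9963.
[out]/[in] = e^(-2.9963) = 0.04997.
[out] = 0.04997 × 157 = 7.846 mmol/L.

7.85 mmol/L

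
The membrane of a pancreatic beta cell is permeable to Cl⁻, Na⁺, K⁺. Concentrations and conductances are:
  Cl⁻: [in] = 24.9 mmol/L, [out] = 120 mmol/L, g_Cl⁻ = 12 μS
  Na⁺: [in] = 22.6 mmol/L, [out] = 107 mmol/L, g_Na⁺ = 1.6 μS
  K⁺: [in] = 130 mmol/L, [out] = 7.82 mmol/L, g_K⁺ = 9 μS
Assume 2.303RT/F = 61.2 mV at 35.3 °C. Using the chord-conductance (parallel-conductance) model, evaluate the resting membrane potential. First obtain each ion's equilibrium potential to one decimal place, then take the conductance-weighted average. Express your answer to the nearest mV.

E_Cl⁻ = (61.2/-1)·log₁₀(120/24.9) = -41.8 mV
E_Na⁺ = (61.2/1)·log₁₀(107/22.6) = 41.3 mV
E_K⁺ = (61.2/1)·log₁₀(7.82/130) = -74.7 mV
Vm = (Σ gᵢEᵢ)/(Σ gᵢ) = (12·-41.8 + 1.6·41.3 + 9·-74.7) / (12 + 1.6 + 9)
= -1107.82 / 22.6 = -49.02 mV

-49 mV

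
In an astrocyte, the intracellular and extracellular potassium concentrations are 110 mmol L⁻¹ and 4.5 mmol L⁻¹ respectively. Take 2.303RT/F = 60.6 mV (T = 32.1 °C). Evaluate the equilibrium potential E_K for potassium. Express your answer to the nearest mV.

E = (60.6/z) · log₁₀([K⁺]_out/[K⁺]_in) with z = +1.
= (60.6/1) · log₁₀(4.5/110) = 60.60 · log₁₀(0.04091)
= 60.60 · (-1.3882) = -84.12 mV

-84 mV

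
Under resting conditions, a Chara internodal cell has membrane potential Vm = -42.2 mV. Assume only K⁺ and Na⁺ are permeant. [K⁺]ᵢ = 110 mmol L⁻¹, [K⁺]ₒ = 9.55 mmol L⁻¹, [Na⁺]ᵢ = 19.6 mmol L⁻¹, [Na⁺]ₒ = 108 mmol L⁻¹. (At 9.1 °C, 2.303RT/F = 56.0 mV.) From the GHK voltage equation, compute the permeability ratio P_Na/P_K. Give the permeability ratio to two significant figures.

0.094

Let α = P_Na/P_K. GHK: Vm = 56.0·log₁₀[(Kₒ + α·Naₒ)/(Kᵢ + α·Naᵢ)].
10^(Vm/56.0) = 10^(-42.2/56.0) = 0.17637
So 0.17637·(Kᵢ + α·Naᵢ) = Kₒ + α·Naₒ → α = (0.17637·110.0 − 9.55) / (108.0 − 0.17637·19.6)
α = (19.4 − 9.55) / (108.0 − 3.457) = 9.851/104.5 = 0.09423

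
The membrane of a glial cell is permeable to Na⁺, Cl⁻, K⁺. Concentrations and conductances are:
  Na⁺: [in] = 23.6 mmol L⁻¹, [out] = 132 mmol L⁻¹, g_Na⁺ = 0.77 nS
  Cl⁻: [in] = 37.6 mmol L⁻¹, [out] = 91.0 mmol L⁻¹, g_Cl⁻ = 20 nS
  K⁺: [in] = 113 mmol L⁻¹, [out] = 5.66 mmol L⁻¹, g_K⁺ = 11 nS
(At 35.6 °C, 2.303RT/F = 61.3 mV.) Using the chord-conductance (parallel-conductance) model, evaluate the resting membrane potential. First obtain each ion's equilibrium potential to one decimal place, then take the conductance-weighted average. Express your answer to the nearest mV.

E_Na⁺ = (61.3/1)·log₁₀(132/23.6) = 45.8 mV
E_Cl⁻ = (61.3/-1)·log₁₀(91.0/37.6) = -23.5 mV
E_K⁺ = (61.3/1)·log₁₀(5.66/113) = -79.7 mV
Vm = (Σ gᵢEᵢ)/(Σ gᵢ) = (0.77·45.8 + 20·-23.5 + 11·-79.7) / (0.77 + 20 + 11)
= -1311.43 / 31.77 = -41.28 mV

-41 mV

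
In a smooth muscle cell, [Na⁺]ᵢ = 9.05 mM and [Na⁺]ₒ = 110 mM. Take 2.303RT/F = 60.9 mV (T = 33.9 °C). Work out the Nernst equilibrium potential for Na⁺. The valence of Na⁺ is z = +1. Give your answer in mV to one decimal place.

E = (60.9/z) · log₁₀([Na⁺]_out/[Na⁺]_in) with z = +1.
= (60.9/1) · log₁₀(110/9.05) = 60.90 · log₁₀(12.15)
= 60.90 · (1.0847) = 66.06 mV

66.1 mV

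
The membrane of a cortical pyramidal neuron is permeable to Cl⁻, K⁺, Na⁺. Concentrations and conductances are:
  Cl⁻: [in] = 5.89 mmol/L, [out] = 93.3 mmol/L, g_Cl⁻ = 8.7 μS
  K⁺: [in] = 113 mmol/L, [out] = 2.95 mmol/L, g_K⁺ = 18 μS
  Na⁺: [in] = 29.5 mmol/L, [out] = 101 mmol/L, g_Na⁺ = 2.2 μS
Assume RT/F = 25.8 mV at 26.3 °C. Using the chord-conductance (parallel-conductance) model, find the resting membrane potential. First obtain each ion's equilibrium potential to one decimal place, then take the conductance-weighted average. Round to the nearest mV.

-78 mV

E_Cl⁻ = (25.8/-1)·ln(93.3/5.89) = -71.3 mV
E_K⁺ = (25.8/1)·ln(2.95/113) = -94.1 mV
E_Na⁺ = (25.8/1)·ln(101/29.5) = 31.8 mV
Vm = (Σ gᵢEᵢ)/(Σ gᵢ) = (8.7·-71.3 + 18·-94.1 + 2.2·31.8) / (8.7 + 18 + 2.2)
= -2244.15 / 28.9 = -77.65 mV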